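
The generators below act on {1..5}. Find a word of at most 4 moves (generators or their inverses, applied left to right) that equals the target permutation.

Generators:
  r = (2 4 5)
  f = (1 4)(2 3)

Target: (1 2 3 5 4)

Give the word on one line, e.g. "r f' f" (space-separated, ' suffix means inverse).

  after f': (1 4)(2 3)
  after r': (1 2 3 5 4)

f' r'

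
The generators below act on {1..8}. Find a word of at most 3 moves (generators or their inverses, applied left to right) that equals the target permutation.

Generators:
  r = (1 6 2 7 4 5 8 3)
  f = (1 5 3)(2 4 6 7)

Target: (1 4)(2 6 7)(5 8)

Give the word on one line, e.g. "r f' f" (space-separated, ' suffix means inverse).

r f'

  after r: (1 6 2 7 4 5 8 3)
  after f': (1 4)(2 6 7)(5 8)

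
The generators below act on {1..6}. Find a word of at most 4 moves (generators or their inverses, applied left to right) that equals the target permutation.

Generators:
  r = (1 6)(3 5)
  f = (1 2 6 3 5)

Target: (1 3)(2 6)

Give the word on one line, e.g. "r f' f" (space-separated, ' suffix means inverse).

r' f

  after r': (1 6)(3 5)
  after f: (1 3)(2 6)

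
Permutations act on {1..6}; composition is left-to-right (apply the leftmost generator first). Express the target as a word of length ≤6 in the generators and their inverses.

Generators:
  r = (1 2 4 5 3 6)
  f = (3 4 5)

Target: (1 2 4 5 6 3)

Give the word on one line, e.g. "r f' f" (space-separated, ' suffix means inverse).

r' f' f' r r

  after r': (1 6 3 5 4 2)
  after f': (1 6 5 3 4 2)
  after f': (1 6 4 2)
  after r: (3 6 5)
  after r: (1 2 4 5 6 3)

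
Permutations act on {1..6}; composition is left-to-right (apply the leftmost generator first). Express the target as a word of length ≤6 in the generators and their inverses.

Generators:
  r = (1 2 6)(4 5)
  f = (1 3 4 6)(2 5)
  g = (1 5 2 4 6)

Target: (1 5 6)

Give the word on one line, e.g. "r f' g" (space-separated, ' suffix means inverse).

r' g' g' r' g

  after r': (1 6 2)(4 5)
  after g': (1 4)(2 6 5)
  after g': (1 2 4 6)
  after r': (2 5 4)
  after g: (1 5 6)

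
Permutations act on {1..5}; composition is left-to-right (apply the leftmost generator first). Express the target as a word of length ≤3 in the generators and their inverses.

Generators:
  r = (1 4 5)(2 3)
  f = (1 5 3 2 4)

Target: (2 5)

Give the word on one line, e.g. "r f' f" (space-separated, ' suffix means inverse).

  after r': (1 5 4)(2 3)
  after f': (2 5)

r' f'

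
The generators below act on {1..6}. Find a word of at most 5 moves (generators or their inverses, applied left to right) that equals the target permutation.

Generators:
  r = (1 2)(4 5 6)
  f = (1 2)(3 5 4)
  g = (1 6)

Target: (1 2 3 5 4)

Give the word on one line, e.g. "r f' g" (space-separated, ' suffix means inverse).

  after r': (1 2)(4 6 5)
  after g': (1 2 6 5 4)
  after r: (2 4)
  after f: (1 2 3 5 4)

r' g' r f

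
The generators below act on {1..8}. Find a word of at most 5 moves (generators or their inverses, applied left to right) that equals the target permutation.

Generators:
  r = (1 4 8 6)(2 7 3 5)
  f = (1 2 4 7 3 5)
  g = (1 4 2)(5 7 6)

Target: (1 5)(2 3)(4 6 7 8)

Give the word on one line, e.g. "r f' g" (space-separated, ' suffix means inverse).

  after g': (1 2 4)(5 6 7)
  after g': (1 4 2)(5 7 6)
  after f': (1 2 5 4)(3 7 6)
  after r': (1 5)(2 3)(4 6 7 8)

g' g' f' r'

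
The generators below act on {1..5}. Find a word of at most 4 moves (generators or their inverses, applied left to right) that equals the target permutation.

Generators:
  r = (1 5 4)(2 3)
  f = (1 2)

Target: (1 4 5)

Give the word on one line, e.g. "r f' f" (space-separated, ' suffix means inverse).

  after r': (1 4 5)(2 3)
  after r': (1 5 4)
  after r': (2 3)
  after r': (1 4 5)

r' r' r' r'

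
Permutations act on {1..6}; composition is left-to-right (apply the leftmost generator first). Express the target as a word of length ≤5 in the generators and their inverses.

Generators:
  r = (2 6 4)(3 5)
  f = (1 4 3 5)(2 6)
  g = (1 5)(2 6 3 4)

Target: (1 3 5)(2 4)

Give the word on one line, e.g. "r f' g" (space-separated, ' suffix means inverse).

r g f'

  after r: (2 6 4)(3 5)
  after g: (1 5 4 6 2 3)
  after f': (1 3 5)(2 4)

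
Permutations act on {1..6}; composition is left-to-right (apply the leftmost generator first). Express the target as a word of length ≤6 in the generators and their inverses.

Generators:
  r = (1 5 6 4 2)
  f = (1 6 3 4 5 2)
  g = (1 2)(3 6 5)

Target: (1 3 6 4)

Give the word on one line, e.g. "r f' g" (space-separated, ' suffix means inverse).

f' g f' f' g

  after f': (1 2 5 4 3 6)
  after g: (2 3 5 4 6)
  after f': (1 2 6 5 3 4)
  after f': (1 5 6 4 2)
  after g: (1 3 6 4)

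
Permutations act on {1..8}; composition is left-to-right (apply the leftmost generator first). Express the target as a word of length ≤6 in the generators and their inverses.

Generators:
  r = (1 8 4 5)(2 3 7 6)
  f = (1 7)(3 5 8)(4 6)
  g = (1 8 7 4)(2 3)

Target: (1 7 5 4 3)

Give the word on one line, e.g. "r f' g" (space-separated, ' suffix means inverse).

  after r': (1 5 4 8)(2 6 7 3)
  after g': (1 5 7 2 6 8 4)
  after r: (3 7)(4 8 5 6)
  after f: (1 7 5 4 3)

r' g' r f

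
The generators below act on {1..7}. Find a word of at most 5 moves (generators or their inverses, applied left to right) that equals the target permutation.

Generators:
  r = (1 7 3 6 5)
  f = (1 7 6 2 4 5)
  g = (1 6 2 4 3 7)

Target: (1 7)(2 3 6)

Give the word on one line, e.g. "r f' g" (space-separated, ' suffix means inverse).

f r g r' g'

  after f: (1 7 6 2 4 5)
  after r: (1 3 6 2 4)(5 7)
  after g: (1 7 5)(2 3)(4 6)
  after r': (2 7 6 4 3)
  after g': (1 7)(2 3 6)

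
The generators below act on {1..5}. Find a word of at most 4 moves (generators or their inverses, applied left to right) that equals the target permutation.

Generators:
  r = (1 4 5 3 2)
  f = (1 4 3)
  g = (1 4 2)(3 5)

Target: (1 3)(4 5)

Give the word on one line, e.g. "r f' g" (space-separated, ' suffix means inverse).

  after g: (1 4 2)(3 5)
  after g: (1 2 4)
  after f': (1 2)(3 4)
  after r': (1 3)(4 5)

g g f' r'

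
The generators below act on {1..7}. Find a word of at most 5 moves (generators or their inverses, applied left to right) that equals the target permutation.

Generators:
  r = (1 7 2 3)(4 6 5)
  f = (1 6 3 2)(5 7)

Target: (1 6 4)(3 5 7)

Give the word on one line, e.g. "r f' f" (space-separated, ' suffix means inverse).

  after f': (1 2 3 6)(5 7)
  after r': (1 7 6 3 4 5)
  after f': (1 5 2 3 4 7)
  after r': (1 6 4)(3 5 7)

f' r' f' r'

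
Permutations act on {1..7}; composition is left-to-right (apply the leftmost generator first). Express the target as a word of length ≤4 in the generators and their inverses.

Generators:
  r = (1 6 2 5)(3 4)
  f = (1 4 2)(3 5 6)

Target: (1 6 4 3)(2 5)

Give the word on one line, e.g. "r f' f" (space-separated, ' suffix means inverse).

  after f: (1 4 2)(3 5 6)
  after f: (1 2 4)(3 6 5)
  after r: (1 5 4 6)(2 3)
  after f: (1 6 4 3)(2 5)

f f r f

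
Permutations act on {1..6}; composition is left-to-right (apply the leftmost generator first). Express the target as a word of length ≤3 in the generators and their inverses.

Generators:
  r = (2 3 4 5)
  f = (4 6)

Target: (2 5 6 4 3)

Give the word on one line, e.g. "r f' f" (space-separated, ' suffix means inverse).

  after r': (2 5 4 3)
  after f': (2 5 6 4 3)

r' f'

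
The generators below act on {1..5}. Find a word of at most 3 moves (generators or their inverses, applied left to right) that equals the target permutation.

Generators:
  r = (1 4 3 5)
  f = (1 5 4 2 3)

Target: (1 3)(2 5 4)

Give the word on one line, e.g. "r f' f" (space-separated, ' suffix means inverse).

r' f' f'

  after r': (1 5 3 4)
  after f': (2 4 3 5)
  after f': (1 3)(2 5 4)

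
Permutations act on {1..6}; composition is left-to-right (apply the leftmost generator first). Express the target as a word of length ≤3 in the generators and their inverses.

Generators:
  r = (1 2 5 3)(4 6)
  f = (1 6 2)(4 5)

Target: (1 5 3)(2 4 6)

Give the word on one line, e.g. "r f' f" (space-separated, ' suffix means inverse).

f f r

  after f: (1 6 2)(4 5)
  after f: (1 2 6)
  after r: (1 5 3)(2 4 6)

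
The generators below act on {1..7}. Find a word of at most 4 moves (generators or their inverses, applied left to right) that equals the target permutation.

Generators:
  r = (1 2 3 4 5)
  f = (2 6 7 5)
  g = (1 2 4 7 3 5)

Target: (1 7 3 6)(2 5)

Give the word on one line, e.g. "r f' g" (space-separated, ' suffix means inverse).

g' f' r'

  after g': (1 5 3 7 4 2)
  after f': (1 7 4 5 3 6 2)
  after r': (1 7 3 6)(2 5)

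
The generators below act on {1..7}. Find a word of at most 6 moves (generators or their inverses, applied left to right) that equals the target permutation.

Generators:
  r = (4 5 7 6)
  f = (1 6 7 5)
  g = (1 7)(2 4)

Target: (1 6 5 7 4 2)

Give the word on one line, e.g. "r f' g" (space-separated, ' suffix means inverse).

g' r f r

  after g': (1 7)(2 4)
  after r: (1 6 4 2 5 7)
  after f: (1 7 6 4 2)
  after r: (1 6 5 7 4 2)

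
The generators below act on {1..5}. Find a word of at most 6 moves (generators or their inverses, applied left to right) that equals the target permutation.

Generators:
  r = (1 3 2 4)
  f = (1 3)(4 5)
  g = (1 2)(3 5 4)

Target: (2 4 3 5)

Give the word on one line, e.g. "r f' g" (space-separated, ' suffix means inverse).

  after f: (1 3)(4 5)
  after g': (1 4 3 2)
  after r: (2 3 4)
  after f: (1 3 5 4 2)
  after r': (2 4 3 5)

f g' r f r'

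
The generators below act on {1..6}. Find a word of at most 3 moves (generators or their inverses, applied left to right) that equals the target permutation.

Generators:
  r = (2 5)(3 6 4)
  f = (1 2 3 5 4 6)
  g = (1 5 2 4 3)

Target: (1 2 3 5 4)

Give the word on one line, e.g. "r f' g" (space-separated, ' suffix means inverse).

  after g: (1 5 2 4 3)
  after g: (1 2 3 5 4)

g g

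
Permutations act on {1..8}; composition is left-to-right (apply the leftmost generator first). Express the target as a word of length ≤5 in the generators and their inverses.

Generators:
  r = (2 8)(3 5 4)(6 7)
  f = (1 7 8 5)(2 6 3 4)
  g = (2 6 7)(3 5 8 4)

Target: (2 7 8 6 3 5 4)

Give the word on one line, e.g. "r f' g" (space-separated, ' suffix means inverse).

  after f': (1 5 8 7)(2 4 3 6)
  after f': (1 8)(2 3)(4 6)(5 7)
  after g': (1 5 6 8)(2 4)(3 7)
  after f: (3 8 7 4 6 5)
  after g': (2 7 8 6 3 5 4)

f' f' g' f g'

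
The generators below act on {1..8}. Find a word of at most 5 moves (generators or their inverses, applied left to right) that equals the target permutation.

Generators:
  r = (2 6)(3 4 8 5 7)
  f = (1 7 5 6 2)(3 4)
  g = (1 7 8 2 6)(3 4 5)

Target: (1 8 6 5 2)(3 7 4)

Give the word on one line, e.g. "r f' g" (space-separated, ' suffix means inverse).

f g f'

  after f: (1 7 5 6 2)(3 4)
  after g: (1 8 2 7 3 5)
  after f': (1 8 6 5 2)(3 7 4)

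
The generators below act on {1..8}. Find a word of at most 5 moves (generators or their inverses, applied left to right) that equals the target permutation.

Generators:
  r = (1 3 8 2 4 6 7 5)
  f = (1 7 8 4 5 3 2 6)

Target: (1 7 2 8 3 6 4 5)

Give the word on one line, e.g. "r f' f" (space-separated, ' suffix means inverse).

  after r': (1 5 7 6 4 2 8 3)
  after f: (1 3 7)(2 4 6 5 8)
  after f: (1 2 5 4)(3 8 6)
  after f: (1 6 2 3 4 7 8)
  after r: (1 7 2 8 3 6 4 5)

r' f f f r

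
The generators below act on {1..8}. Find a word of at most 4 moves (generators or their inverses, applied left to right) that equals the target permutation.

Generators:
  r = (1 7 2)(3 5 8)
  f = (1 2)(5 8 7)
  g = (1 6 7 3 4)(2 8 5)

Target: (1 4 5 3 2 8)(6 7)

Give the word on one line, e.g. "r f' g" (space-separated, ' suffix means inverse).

g' r

  after g': (1 4 3 7 6)(2 5 8)
  after r: (1 4 5 3 2 8)(6 7)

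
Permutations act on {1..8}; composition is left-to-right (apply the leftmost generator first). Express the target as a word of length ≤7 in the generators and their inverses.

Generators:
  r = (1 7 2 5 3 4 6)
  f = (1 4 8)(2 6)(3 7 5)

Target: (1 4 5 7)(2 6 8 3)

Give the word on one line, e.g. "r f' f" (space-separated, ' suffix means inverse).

r' f' r' r' f

  after r': (1 6 4 3 5 2 7)
  after f': (1 2 3 7 8 4 5 6)
  after r': (1 7 8 3)(2 5 4)
  after r': (3 6 4 7 8 5)
  after f: (1 4 5 7)(2 6 8 3)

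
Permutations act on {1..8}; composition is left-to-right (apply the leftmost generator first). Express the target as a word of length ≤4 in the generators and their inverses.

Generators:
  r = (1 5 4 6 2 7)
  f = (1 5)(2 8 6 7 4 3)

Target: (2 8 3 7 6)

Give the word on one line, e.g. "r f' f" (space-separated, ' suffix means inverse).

  after r': (1 7 2 6 4 5)
  after f: (1 4)(2 7 8 6 3)
  after r': (1 5)(3 6)(4 7 8)
  after f: (2 8 3 7 6)

r' f r' f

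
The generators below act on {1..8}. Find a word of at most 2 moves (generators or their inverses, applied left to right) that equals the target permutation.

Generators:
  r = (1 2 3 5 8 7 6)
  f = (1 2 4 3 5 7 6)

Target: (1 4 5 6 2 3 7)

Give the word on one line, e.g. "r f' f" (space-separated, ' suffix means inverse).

f f

  after f: (1 2 4 3 5 7 6)
  after f: (1 4 5 6 2 3 7)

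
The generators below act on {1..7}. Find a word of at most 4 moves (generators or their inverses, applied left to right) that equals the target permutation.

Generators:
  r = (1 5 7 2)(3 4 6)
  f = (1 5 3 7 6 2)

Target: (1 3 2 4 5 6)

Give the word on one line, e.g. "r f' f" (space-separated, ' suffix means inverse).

  after f': (1 2 6 7 3 5)
  after r': (1 7 6 5 2 4 3)
  after f': (1 3 2 4 5 6)

f' r' f'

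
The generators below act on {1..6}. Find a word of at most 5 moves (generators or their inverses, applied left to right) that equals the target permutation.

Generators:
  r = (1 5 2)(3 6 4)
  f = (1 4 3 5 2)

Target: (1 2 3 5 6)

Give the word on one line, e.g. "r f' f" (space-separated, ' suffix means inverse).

  after r': (1 2 5)(3 4 6)
  after f': (1 5 2 3)(4 6)
  after r: (1 2 6 3 5)
  after f: (2 6 5 4 3)
  after r': (1 2 3 5 6)

r' f' r f r'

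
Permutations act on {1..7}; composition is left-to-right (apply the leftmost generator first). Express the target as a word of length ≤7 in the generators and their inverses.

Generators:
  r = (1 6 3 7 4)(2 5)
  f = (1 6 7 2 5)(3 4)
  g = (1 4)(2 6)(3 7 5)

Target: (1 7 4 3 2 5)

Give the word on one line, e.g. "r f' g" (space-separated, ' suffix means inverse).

g f' g' r f'

  after g: (1 4)(2 6)(3 7 5)
  after f': (1 3 6 7 2)(4 5)
  after g': (1 5)(2 4 7 6 3)
  after r: (1 2)(3 5 6 7)
  after f': (1 7 4 3 2 5)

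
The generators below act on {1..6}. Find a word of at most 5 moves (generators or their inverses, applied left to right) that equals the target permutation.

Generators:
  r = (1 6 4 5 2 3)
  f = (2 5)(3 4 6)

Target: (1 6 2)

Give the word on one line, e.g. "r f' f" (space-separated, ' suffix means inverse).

f' r' f r'

  after f': (2 5)(3 6 4)
  after r': (1 3)(2 4)
  after f: (1 4 5 2 6 3)
  after r': (1 6 2)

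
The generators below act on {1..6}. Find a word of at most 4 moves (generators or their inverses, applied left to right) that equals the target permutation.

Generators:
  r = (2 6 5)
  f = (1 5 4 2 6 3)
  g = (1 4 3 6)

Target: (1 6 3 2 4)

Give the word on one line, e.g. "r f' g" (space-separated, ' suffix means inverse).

  after r: (2 6 5)
  after f': (1 3 6)(4 5)
  after f': (1 6 3 2 4)

r f' f'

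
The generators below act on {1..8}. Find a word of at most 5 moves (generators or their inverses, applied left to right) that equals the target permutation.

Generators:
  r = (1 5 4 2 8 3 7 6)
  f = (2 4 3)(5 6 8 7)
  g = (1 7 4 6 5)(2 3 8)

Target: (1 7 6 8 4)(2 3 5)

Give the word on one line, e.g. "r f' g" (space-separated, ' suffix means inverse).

  after g': (1 5 6 4 7)(2 8 3)
  after f: (1 6 3 4 5 8 2 7)
  after r': (1 7 6 8 4)(2 3 5)

g' f r'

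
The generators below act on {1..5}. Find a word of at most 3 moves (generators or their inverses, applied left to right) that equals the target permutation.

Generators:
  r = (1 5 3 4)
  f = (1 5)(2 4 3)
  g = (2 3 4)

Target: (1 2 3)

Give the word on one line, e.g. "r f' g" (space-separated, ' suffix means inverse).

r' f'

  after r': (1 4 3 5)
  after f': (1 2 3)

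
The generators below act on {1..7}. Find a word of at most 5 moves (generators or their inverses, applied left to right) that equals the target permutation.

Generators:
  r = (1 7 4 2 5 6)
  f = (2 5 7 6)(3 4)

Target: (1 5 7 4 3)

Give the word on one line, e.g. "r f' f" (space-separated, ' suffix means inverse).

  after f': (2 6 7 5)(3 4)
  after r: (1 7 6 4 3 2)
  after r: (1 4 3 5 6 2 7)
  after r: (1 2 4 3 6 5)
  after r: (1 5 7 4 3)

f' r r r r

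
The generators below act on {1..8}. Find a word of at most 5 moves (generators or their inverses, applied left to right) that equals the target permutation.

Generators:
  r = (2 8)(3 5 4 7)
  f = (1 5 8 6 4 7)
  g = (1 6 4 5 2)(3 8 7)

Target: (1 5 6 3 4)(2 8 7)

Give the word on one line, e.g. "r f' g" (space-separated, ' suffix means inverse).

f' g g f'

  after f': (1 7 4 6 8 5)
  after g: (1 3 8 2)(5 6 7)
  after g: (1 8)(2 6 3 7)(4 5)
  after f': (1 5 6 3 4)(2 8 7)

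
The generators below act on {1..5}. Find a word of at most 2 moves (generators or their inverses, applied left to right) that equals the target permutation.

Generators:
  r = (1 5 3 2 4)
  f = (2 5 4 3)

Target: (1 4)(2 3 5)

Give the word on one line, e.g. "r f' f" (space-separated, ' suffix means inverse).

  after r: (1 5 3 2 4)
  after f: (1 4)(2 3 5)

r f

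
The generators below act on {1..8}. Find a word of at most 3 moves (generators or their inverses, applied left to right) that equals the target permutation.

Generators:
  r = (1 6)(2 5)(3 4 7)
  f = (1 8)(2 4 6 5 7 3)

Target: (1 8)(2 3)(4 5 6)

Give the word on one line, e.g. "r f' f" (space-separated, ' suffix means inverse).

r' r' f'

  after r': (1 6)(2 5)(3 7 4)
  after r': (3 4 7)
  after f': (1 8)(2 3)(4 5 6)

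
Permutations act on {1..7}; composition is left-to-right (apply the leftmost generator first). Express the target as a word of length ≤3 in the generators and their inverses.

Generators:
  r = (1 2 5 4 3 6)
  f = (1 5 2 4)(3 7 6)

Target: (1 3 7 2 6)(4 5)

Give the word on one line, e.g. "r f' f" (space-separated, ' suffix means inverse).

  after f: (1 5 2 4)(3 7 6)
  after r: (1 4 2 3 7)
  after r: (1 3 7 2 6)(4 5)

f r r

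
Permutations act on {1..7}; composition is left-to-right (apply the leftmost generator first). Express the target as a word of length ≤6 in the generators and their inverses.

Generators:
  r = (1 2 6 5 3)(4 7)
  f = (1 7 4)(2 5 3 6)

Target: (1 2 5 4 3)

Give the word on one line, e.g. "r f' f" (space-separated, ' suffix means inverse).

  after f: (1 7 4)(2 5 3 6)
  after r: (1 4 2 3 5)
  after f: (2 6)(4 5 7)
  after r: (1 2 5 4 3)

f r f r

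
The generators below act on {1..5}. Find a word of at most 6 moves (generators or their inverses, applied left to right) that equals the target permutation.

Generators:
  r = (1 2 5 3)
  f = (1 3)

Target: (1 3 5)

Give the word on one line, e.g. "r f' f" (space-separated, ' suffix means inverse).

  after r': (1 3 5 2)
  after r': (1 5)(2 3)
  after f': (1 5 3 2)
  after r: (1 3 5)

r' r' f' r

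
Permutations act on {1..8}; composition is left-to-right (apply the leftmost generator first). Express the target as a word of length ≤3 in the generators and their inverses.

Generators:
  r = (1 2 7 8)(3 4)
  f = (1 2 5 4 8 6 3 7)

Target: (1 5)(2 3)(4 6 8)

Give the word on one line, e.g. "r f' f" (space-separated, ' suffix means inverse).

f f r

  after f: (1 2 5 4 8 6 3 7)
  after f: (1 5 8 3)(2 4 6 7)
  after r: (1 5)(2 3)(4 6 8)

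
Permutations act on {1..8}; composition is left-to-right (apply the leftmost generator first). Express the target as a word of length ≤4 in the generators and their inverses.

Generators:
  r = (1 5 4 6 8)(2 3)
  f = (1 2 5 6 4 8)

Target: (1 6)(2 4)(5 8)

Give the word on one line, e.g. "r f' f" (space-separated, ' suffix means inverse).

  after f': (1 8 4 6 5 2)
  after f': (1 4 5)(2 8 6)
  after f': (1 6)(2 4)(5 8)

f' f' f'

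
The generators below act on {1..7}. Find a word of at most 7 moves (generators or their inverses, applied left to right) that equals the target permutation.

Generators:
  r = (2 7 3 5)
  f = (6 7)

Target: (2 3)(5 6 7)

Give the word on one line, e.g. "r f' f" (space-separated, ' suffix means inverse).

r' f f r' f

  after r': (2 5 3 7)
  after f: (2 5 3 6 7)
  after f: (2 5 3 7)
  after r': (2 3)(5 7)
  after f: (2 3)(5 6 7)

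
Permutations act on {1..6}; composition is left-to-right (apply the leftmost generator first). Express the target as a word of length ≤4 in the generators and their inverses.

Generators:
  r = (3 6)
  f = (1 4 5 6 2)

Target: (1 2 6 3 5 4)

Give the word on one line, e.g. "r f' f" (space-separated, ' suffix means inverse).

r' f'

  after r': (3 6)
  after f': (1 2 6 3 5 4)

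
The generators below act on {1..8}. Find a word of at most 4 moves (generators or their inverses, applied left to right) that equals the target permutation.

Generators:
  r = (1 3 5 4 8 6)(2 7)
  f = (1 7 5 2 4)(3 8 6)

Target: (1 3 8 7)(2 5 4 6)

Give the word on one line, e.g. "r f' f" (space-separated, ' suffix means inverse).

r' r' f'

  after r': (1 6 8 4 5 3)(2 7)
  after r': (1 8 5)(3 6 4)
  after f': (1 3 8 7)(2 5 4 6)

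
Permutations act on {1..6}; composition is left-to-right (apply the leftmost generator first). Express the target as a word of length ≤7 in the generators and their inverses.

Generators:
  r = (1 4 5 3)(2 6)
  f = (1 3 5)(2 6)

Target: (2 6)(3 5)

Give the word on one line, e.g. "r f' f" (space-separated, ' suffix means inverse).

r f' r' f r

  after r: (1 4 5 3)(2 6)
  after f': (1 4 3 5)
  after r': (2 6)(3 4 5)
  after f: (1 3 4)
  after r: (2 6)(3 5)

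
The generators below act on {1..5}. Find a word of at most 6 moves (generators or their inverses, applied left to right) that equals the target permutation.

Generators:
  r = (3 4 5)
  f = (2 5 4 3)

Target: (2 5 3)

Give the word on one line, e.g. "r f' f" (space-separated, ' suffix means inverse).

r f' f' r

  after r: (3 4 5)
  after f': (2 3 5 4)
  after f': (2 4 3)
  after r: (2 5 3)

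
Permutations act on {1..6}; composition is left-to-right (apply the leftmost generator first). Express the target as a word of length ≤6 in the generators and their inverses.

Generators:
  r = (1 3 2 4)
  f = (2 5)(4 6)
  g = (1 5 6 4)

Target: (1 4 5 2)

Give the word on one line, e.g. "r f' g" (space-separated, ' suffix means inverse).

g g f g' f

  after g: (1 5 6 4)
  after g: (1 6)(4 5)
  after f: (1 4 2 5 6)
  after g': (1 6 4 2)
  after f: (1 4 5 2)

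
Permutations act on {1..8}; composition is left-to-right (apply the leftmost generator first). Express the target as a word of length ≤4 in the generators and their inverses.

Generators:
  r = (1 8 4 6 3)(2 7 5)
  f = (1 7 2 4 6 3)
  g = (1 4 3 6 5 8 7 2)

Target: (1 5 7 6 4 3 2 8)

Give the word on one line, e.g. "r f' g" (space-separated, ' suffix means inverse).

  after r: (1 8 4 6 3)(2 7 5)
  after g': (1 5 7 6 4 3 2 8)

r g'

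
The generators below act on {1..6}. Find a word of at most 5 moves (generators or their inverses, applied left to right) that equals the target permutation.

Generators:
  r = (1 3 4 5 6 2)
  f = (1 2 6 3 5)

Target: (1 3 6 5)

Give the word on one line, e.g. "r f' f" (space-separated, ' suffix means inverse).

r r f f r'

  after r: (1 3 4 5 6 2)
  after r: (1 4 6)(2 3 5)
  after f: (1 4 3)(2 5 6)
  after f: (1 4 5 3 2)
  after r': (1 3 6 5)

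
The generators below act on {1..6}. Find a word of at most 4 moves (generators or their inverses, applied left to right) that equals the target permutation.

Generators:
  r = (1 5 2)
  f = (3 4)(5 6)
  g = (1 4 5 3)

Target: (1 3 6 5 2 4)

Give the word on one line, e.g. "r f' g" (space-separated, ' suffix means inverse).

  after r': (1 2 5)
  after r': (1 5 2)
  after g': (1 4)(2 3 5)
  after f: (1 3 6 5 2 4)

r' r' g' f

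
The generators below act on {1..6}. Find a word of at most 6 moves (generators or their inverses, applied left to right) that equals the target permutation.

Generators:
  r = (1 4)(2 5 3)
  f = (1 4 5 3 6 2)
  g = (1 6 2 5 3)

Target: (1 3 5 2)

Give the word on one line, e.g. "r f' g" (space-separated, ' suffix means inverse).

  after f': (1 2 6 3 5 4)
  after g': (1 6 5 4 3 2)
  after r': (1 6 2 4 5)
  after f': (1 3 5 2)

f' g' r' f'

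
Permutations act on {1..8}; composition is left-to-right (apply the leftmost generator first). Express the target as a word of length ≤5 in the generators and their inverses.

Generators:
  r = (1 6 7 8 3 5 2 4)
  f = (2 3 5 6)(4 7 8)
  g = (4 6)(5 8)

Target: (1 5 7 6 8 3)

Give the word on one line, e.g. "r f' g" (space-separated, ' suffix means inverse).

  after g': (4 6)(5 8)
  after r': (1 4)(2 5 7 6)(3 8)
  after g': (1 6 2 8 3 5 7 4)
  after f: (1 2 4)(3 6)(5 8)
  after r': (1 5 7 6 8 3)

g' r' g' f r'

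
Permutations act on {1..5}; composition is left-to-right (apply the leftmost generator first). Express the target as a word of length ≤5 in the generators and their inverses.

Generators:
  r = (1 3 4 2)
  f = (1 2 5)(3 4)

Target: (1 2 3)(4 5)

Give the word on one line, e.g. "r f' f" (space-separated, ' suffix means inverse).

f f r f r'

  after f: (1 2 5)(3 4)
  after f: (1 5 2)
  after r: (1 5)(2 3 4)
  after f: (2 4 5)
  after r': (1 2 3)(4 5)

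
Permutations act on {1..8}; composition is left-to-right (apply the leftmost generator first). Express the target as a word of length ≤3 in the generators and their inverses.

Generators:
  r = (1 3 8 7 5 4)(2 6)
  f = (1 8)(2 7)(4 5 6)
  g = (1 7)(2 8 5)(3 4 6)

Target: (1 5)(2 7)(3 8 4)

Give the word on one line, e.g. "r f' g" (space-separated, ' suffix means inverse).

g f g'

  after g: (1 7)(2 8 5)(3 4 6)
  after f: (1 2)(3 5 7 8 6)
  after g': (1 5)(2 7)(3 8 4)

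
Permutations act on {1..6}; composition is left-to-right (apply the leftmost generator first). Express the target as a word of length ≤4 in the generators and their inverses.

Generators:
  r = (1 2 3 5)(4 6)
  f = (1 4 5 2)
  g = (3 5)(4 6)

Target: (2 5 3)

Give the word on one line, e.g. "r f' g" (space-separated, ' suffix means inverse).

r r g r

  after r: (1 2 3 5)(4 6)
  after r: (1 3)(2 5)
  after g: (1 5 2 3)(4 6)
  after r: (2 5 3)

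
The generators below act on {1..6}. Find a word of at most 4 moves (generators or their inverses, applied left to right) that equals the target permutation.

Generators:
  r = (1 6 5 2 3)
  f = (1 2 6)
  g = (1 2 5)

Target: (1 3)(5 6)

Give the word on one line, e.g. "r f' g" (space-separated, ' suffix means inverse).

r f' g' r'

  after r: (1 6 5 2 3)
  after f': (1 2 3 6 5)
  after g': (2 3 6)
  after r': (1 3)(5 6)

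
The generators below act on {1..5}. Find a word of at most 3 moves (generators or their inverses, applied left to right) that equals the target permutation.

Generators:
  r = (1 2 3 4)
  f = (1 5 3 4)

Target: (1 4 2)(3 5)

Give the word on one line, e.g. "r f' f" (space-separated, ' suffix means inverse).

  after r: (1 2 3 4)
  after r: (1 3)(2 4)
  after f: (1 4 2)(3 5)

r r f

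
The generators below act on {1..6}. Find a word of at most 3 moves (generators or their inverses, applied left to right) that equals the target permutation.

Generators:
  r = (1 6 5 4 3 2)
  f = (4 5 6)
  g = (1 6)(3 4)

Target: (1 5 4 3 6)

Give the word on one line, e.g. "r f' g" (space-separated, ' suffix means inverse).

g' f'

  after g': (1 6)(3 4)
  after f': (1 5 4 3 6)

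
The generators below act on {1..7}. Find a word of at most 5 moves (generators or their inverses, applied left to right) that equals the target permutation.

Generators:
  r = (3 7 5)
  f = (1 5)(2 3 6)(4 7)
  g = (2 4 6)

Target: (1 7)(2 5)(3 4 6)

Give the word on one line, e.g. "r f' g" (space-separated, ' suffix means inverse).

  after g': (2 6 4)
  after r: (2 6 4)(3 7 5)
  after f': (1 5 2 3 4 6 7)
  after r': (1 7)(2 5)(3 4 6)

g' r f' r'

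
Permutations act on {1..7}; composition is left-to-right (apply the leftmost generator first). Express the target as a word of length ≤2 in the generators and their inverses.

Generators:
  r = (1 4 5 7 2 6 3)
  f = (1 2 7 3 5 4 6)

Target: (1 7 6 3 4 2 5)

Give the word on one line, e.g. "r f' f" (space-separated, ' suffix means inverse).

f r'

  after f: (1 2 7 3 5 4 6)
  after r': (1 7 6 3 4 2 5)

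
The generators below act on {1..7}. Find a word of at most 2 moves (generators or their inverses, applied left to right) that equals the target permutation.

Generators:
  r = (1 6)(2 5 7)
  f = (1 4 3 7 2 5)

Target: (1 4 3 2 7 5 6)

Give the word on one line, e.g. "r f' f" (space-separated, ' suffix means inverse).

  after f: (1 4 3 7 2 5)
  after r: (1 4 3 2 7 5 6)

f r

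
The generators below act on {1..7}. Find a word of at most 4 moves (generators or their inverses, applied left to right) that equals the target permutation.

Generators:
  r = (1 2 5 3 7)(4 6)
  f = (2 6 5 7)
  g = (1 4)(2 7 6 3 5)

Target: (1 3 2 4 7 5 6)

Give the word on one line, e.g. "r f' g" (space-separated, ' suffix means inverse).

  after r': (1 7 3 5 2)(4 6)
  after f': (1 5 7 3 6 4 2)
  after g': (1 3 7 6)(2 4 5)
  after f: (1 3 2 4 7 5 6)

r' f' g' f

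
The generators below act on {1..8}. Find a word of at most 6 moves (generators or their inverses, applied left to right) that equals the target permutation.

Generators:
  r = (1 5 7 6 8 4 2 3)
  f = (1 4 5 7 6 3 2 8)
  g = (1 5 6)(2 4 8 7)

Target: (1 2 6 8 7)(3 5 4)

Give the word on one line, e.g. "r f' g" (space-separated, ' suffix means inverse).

  after r': (1 3 2 4 8 6 7 5)
  after f: (1 2 5 4)(3 8)
  after r': (1 4 3 6 7 5 8 2)
  after g': (1 2 6 8 7)(3 5 4)

r' f r' g'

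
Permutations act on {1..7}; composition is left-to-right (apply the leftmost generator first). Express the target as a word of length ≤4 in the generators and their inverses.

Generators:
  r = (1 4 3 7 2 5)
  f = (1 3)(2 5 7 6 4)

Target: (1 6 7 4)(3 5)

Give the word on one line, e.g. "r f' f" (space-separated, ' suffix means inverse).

  after r: (1 4 3 7 2 5)
  after f': (1 6 7 4)(3 5)

r f'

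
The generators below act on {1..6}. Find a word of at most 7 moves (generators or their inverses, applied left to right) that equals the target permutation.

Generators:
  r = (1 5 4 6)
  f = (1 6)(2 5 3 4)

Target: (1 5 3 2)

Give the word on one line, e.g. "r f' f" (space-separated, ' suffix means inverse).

r' f r' f' r

  after r': (1 6 4 5)
  after f: (2 5 6)(3 4)
  after r': (1 6 2)(3 5 4)
  after f': (2 6 4 5 3)
  after r: (1 5 3 2)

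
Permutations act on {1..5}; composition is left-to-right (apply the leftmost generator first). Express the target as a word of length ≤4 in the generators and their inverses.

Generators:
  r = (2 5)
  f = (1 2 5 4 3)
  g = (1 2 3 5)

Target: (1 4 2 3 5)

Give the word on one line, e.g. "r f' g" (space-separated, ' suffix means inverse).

  after f': (1 3 4 5 2)
  after f': (1 4 2 3 5)

f' f'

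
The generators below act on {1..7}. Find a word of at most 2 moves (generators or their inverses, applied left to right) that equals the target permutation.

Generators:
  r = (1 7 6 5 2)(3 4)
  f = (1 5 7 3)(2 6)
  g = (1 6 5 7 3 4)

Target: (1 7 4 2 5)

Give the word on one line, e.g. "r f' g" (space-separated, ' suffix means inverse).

  after g: (1 6 5 7 3 4)
  after r': (1 7 4 2 5)

g r'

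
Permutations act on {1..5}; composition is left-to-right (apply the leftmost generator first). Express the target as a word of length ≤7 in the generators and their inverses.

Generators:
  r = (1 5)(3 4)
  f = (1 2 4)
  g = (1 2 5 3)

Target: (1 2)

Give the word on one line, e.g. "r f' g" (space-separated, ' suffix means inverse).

  after r': (1 5)(3 4)
  after g: (1 3 4)(2 5)
  after f': (1 3 2 5)
  after g': (1 5 3)
  after g': (1 2)

r' g f' g' g'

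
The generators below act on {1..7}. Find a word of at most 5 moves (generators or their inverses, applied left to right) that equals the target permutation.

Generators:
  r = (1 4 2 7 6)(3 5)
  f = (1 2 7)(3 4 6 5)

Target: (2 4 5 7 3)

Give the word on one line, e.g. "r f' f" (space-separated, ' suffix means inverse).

  after f: (1 2 7)(3 4 6 5)
  after f: (1 7 2)(3 6)(4 5)
  after r': (1 2 6 5)(3 7 4)
  after f': (2 4 5 7 3)

f f r' f'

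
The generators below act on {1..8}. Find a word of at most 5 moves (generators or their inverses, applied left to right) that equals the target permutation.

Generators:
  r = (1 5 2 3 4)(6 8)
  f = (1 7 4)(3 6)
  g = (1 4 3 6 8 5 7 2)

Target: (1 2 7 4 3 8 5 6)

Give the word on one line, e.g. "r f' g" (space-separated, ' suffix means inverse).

  after g': (1 2 7 5 8 6 3 4)
  after g': (1 7 8 3)(2 5 6 4)
  after r: (1 7 6)(3 5 8 4)
  after f': (3 5 8 7)(4 6)
  after g': (1 2 7 4 3 8 5 6)

g' g' r f' g'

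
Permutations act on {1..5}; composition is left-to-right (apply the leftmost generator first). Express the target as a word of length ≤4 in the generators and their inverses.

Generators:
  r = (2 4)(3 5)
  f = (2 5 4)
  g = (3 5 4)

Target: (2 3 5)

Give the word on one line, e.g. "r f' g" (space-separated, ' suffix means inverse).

r g g r

  after r: (2 4)(3 5)
  after g: (2 3 4)
  after g: (2 5 4)
  after r: (2 3 5)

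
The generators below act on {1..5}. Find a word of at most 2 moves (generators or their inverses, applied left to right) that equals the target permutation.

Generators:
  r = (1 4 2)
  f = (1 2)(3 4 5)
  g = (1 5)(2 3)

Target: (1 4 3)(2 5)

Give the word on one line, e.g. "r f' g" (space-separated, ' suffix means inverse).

  after g': (1 5)(2 3)
  after f': (1 4 3)(2 5)

g' f'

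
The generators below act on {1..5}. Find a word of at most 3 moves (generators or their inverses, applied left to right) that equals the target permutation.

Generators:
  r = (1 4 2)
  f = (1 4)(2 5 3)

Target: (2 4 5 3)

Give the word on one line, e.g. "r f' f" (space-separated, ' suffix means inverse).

  after r: (1 4 2)
  after f: (2 4 5 3)

r f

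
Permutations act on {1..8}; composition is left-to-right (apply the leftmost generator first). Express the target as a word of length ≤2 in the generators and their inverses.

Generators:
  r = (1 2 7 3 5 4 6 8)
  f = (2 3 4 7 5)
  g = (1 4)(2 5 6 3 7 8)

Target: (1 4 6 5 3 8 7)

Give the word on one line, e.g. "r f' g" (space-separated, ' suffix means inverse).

  after f': (2 5 7 4 3)
  after g': (1 4 6 5 3 8 7)

f' g'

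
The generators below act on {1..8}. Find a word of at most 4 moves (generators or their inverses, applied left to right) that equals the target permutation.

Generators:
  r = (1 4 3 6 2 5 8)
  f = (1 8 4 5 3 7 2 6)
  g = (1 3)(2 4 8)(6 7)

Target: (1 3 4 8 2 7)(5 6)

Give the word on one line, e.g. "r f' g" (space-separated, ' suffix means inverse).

  after f: (1 8 4 5 3 7 2 6)
  after r: (3 7 5 6 4 8)
  after f': (1 6 8 5 2 7 4)
  after r': (1 3 4 8 2 7)(5 6)

f r f' r'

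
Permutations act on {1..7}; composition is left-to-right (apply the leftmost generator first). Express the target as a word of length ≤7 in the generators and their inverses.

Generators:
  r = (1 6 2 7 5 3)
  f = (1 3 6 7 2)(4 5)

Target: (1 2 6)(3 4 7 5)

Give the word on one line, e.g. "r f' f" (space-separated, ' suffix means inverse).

r' f' r f f

  after r': (1 3 5 7 2 6)
  after f': (2 3 4 5 6)
  after r: (1 6 7 5 2)(3 4)
  after f: (1 7 4 6 2 3 5)
  after f: (1 2 6)(3 4 7 5)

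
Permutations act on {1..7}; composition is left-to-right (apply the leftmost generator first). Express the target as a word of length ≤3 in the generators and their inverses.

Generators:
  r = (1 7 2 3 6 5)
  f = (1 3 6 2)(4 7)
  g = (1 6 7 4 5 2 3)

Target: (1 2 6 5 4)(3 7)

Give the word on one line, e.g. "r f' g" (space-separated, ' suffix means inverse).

  after g': (1 3 2 5 4 7 6)
  after r': (1 2 6 5 4)(3 7)

g' r'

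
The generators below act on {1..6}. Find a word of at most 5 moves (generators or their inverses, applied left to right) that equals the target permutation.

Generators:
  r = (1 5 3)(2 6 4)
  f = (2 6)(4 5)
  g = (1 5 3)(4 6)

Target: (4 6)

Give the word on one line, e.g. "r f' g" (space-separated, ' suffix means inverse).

r' g' r'

  after r': (1 3 5)(2 4 6)
  after g': (1 5 3)(2 6)
  after r': (4 6)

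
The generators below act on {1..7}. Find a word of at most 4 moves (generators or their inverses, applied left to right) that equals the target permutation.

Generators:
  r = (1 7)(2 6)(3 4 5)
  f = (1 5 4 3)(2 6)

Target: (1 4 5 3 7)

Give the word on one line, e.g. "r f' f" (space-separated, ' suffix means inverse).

f r'

  after f: (1 5 4 3)(2 6)
  after r': (1 4 5 3 7)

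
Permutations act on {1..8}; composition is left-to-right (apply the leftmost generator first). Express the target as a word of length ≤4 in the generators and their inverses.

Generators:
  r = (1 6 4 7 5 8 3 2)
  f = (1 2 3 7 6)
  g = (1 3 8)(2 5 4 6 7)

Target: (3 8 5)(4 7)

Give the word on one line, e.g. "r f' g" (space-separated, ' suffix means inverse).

r' f'

  after r': (1 2 3 8 5 7 4 6)
  after f': (3 8 5)(4 7)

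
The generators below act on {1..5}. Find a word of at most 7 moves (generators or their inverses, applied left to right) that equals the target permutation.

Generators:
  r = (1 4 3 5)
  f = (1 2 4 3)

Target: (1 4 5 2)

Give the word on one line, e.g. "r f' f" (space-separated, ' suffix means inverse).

  after r': (1 5 3 4)
  after r': (1 3)(4 5)
  after f: (2 4 5 3)
  after f: (1 2 3 4 5)
  after f: (1 4 5 2)

r' r' f f f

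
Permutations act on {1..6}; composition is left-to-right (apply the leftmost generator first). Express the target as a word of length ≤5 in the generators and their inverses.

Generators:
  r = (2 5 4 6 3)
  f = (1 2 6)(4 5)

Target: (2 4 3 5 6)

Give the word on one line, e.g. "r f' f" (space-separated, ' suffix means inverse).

r' r' r'

  after r': (2 3 6 4 5)
  after r': (2 6 5 3 4)
  after r': (2 4 3 5 6)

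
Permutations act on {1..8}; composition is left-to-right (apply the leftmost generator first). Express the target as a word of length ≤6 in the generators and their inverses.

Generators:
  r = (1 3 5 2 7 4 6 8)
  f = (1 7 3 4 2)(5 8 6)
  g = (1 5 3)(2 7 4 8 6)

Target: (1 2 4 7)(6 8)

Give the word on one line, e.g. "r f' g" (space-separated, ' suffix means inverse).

  after g: (1 5 3)(2 7 4 8 6)
  after f: (1 8 5 4 6)(2 3 7)
  after r': (1 6 8 3 2)(5 7)
  after f: (1 5 3)(2 7 8 4)
  after r: (1 2 4 7)(6 8)

g f r' f r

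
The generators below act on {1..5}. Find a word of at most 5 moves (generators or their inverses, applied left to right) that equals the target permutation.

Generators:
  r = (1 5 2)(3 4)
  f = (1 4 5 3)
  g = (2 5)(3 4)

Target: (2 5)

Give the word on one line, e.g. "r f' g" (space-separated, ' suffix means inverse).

g' f f r' g'

  after g': (2 5)(3 4)
  after f: (1 4)(2 3 5)
  after f: (1 5 2)
  after r': (3 4)
  after g': (2 5)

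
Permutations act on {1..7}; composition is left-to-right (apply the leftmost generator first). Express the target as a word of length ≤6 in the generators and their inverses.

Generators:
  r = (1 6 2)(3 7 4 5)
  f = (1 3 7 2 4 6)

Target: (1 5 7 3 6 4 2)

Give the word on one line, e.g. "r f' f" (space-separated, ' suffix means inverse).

f f r r

  after f: (1 3 7 2 4 6)
  after f: (1 7 4)(2 6 3)
  after r: (1 4 6 7 5 3)
  after r: (1 5 7 3 6 4 2)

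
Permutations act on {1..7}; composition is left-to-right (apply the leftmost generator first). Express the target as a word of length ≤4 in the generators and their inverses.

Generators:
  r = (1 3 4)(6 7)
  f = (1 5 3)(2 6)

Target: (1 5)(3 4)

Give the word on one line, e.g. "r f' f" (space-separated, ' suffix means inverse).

r' r' f f

  after r': (1 4 3)(6 7)
  after r': (1 3 4)
  after f: (2 6)(3 4 5)
  after f: (1 5)(3 4)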